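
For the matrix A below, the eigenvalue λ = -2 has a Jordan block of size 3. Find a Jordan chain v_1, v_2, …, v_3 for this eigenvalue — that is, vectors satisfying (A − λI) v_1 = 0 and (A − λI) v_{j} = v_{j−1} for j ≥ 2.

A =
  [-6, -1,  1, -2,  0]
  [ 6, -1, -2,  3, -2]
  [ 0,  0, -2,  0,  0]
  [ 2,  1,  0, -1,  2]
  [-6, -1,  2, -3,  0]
A Jordan chain for λ = -2 of length 3:
v_1 = (6, 0, 0, -12, 0)ᵀ
v_2 = (-4, 6, 0, 2, -6)ᵀ
v_3 = (1, 0, 0, 0, 0)ᵀ

Let N = A − (-2)·I. We want v_3 with N^3 v_3 = 0 but N^2 v_3 ≠ 0; then v_{j-1} := N · v_j for j = 3, …, 2.

Pick v_3 = (1, 0, 0, 0, 0)ᵀ.
Then v_2 = N · v_3 = (-4, 6, 0, 2, -6)ᵀ.
Then v_1 = N · v_2 = (6, 0, 0, -12, 0)ᵀ.

Sanity check: (A − (-2)·I) v_1 = (0, 0, 0, 0, 0)ᵀ = 0. ✓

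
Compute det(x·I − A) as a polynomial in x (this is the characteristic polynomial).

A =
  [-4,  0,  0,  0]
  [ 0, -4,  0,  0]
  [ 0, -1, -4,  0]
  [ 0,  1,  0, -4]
x^4 + 16*x^3 + 96*x^2 + 256*x + 256

Expanding det(x·I − A) (e.g. by cofactor expansion or by noting that A is similar to its Jordan form J, which has the same characteristic polynomial as A) gives
  χ_A(x) = x^4 + 16*x^3 + 96*x^2 + 256*x + 256
which factors as (x + 4)^4. The eigenvalues (with algebraic multiplicities) are λ = -4 with multiplicity 4.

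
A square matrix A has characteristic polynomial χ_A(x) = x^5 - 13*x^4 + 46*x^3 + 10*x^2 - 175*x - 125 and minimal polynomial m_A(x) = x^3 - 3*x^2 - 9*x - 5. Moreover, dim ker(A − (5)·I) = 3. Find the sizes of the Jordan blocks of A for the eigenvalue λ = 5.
Block sizes for λ = 5: [1, 1, 1]

Step 1 — from the characteristic polynomial, algebraic multiplicity of λ = 5 is 3. From dim ker(A − (5)·I) = 3, there are exactly 3 Jordan blocks for λ = 5.
Step 2 — from the minimal polynomial, the factor (x − 5) tells us the largest block for λ = 5 has size 1.
Step 3 — with total size 3, 3 blocks, and largest block 1, the block sizes (in nonincreasing order) are [1, 1, 1].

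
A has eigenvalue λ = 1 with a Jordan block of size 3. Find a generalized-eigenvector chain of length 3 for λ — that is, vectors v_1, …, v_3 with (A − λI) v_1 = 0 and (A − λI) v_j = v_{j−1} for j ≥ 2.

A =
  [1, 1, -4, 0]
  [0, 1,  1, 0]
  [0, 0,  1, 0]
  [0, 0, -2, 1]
A Jordan chain for λ = 1 of length 3:
v_1 = (1, 0, 0, 0)ᵀ
v_2 = (-4, 1, 0, -2)ᵀ
v_3 = (0, 0, 1, 0)ᵀ

Let N = A − (1)·I. We want v_3 with N^3 v_3 = 0 but N^2 v_3 ≠ 0; then v_{j-1} := N · v_j for j = 3, …, 2.

Pick v_3 = (0, 0, 1, 0)ᵀ.
Then v_2 = N · v_3 = (-4, 1, 0, -2)ᵀ.
Then v_1 = N · v_2 = (1, 0, 0, 0)ᵀ.

Sanity check: (A − (1)·I) v_1 = (0, 0, 0, 0)ᵀ = 0. ✓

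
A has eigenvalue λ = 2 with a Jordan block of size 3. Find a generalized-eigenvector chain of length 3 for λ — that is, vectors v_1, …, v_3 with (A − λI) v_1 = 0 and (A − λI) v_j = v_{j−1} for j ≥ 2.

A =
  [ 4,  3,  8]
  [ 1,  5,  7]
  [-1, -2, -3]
A Jordan chain for λ = 2 of length 3:
v_1 = (-1, -2, 1)ᵀ
v_2 = (2, 1, -1)ᵀ
v_3 = (1, 0, 0)ᵀ

Let N = A − (2)·I. We want v_3 with N^3 v_3 = 0 but N^2 v_3 ≠ 0; then v_{j-1} := N · v_j for j = 3, …, 2.

Pick v_3 = (1, 0, 0)ᵀ.
Then v_2 = N · v_3 = (2, 1, -1)ᵀ.
Then v_1 = N · v_2 = (-1, -2, 1)ᵀ.

Sanity check: (A − (2)·I) v_1 = (0, 0, 0)ᵀ = 0. ✓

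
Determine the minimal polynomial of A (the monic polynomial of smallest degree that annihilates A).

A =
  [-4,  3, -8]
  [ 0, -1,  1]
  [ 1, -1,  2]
x^3 + 3*x^2 + 3*x + 1

The characteristic polynomial is χ_A(x) = (x + 1)^3, so the eigenvalues are known. The minimal polynomial is
  m_A(x) = Π_λ (x − λ)^{k_λ}
where k_λ is the size of the *largest* Jordan block for λ (equivalently, the smallest k with (A − λI)^k v = 0 for every generalised eigenvector v of λ).

  λ = -1: largest Jordan block has size 3, contributing (x + 1)^3

So m_A(x) = (x + 1)^3 = x^3 + 3*x^2 + 3*x + 1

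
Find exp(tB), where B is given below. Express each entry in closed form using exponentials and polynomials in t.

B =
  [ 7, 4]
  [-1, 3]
e^{tB} =
  [2*t*exp(5*t) + exp(5*t), 4*t*exp(5*t)]
  [-t*exp(5*t), -2*t*exp(5*t) + exp(5*t)]

Strategy: write B = P · J · P⁻¹ where J is a Jordan canonical form, so e^{tB} = P · e^{tJ} · P⁻¹, and e^{tJ} can be computed block-by-block.

B has Jordan form
J =
  [5, 1]
  [0, 5]
(up to reordering of blocks).

Per-block formulas:
  For a 2×2 Jordan block J_2(5): exp(t · J_2(5)) = e^(5t)·(I + t·N), where N is the 2×2 nilpotent shift.

After assembling e^{tJ} and conjugating by P, we get:

e^{tB} =
  [2*t*exp(5*t) + exp(5*t), 4*t*exp(5*t)]
  [-t*exp(5*t), -2*t*exp(5*t) + exp(5*t)]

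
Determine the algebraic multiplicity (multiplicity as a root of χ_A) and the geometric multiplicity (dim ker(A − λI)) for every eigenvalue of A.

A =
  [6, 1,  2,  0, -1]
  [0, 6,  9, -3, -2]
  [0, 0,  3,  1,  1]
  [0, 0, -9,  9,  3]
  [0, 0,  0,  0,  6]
λ = 6: alg = 5, geom = 2

Step 1 — factor the characteristic polynomial to read off the algebraic multiplicities:
  χ_A(x) = (x - 6)^5

Step 2 — compute geometric multiplicities via the rank-nullity identity g(λ) = n − rank(A − λI):
  rank(A − (6)·I) = 3, so dim ker(A − (6)·I) = n − 3 = 2

Summary:
  λ = 6: algebraic multiplicity = 5, geometric multiplicity = 2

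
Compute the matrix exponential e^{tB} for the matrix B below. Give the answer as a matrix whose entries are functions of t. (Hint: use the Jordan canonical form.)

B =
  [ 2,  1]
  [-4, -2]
e^{tB} =
  [2*t + 1, t]
  [-4*t, 1 - 2*t]

Strategy: write B = P · J · P⁻¹ where J is a Jordan canonical form, so e^{tB} = P · e^{tJ} · P⁻¹, and e^{tJ} can be computed block-by-block.

B has Jordan form
J =
  [0, 1]
  [0, 0]
(up to reordering of blocks).

Per-block formulas:
  For a 2×2 Jordan block J_2(0): exp(t · J_2(0)) = e^(0t)·(I + t·N), where N is the 2×2 nilpotent shift.

After assembling e^{tJ} and conjugating by P, we get:

e^{tB} =
  [2*t + 1, t]
  [-4*t, 1 - 2*t]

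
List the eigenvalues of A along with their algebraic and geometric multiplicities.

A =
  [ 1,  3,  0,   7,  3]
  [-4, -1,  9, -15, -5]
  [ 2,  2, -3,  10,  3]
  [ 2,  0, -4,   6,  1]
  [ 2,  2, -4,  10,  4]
λ = 1: alg = 3, geom = 1; λ = 2: alg = 2, geom = 1

Step 1 — factor the characteristic polynomial to read off the algebraic multiplicities:
  χ_A(x) = (x - 2)^2*(x - 1)^3

Step 2 — compute geometric multiplicities via the rank-nullity identity g(λ) = n − rank(A − λI):
  rank(A − (1)·I) = 4, so dim ker(A − (1)·I) = n − 4 = 1
  rank(A − (2)·I) = 4, so dim ker(A − (2)·I) = n − 4 = 1

Summary:
  λ = 1: algebraic multiplicity = 3, geometric multiplicity = 1
  λ = 2: algebraic multiplicity = 2, geometric multiplicity = 1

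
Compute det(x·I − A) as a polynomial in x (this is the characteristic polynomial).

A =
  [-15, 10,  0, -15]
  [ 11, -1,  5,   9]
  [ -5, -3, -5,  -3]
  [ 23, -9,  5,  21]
x^4

Expanding det(x·I − A) (e.g. by cofactor expansion or by noting that A is similar to its Jordan form J, which has the same characteristic polynomial as A) gives
  χ_A(x) = x^4
which factors as x^4. The eigenvalues (with algebraic multiplicities) are λ = 0 with multiplicity 4.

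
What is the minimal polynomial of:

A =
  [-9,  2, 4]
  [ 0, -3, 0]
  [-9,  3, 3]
x^2 + 6*x + 9

The characteristic polynomial is χ_A(x) = (x + 3)^3, so the eigenvalues are known. The minimal polynomial is
  m_A(x) = Π_λ (x − λ)^{k_λ}
where k_λ is the size of the *largest* Jordan block for λ (equivalently, the smallest k with (A − λI)^k v = 0 for every generalised eigenvector v of λ).

  λ = -3: largest Jordan block has size 2, contributing (x + 3)^2

So m_A(x) = (x + 3)^2 = x^2 + 6*x + 9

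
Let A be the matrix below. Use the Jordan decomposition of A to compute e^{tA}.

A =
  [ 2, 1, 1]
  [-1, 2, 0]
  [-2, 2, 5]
e^{tA} =
  [-t^2*exp(3*t) - t*exp(3*t) + exp(3*t), t*exp(3*t), t^2*exp(3*t)/2 + t*exp(3*t)]
  [t^2*exp(3*t) - t*exp(3*t), -t*exp(3*t) + exp(3*t), -t^2*exp(3*t)/2]
  [-2*t^2*exp(3*t) - 2*t*exp(3*t), 2*t*exp(3*t), t^2*exp(3*t) + 2*t*exp(3*t) + exp(3*t)]

Strategy: write A = P · J · P⁻¹ where J is a Jordan canonical form, so e^{tA} = P · e^{tJ} · P⁻¹, and e^{tJ} can be computed block-by-block.

A has Jordan form
J =
  [3, 1, 0]
  [0, 3, 1]
  [0, 0, 3]
(up to reordering of blocks).

Per-block formulas:
  For a 3×3 Jordan block J_3(3): exp(t · J_3(3)) = e^(3t)·(I + t·N + (t^2/2)·N^2), where N is the 3×3 nilpotent shift.

After assembling e^{tJ} and conjugating by P, we get:

e^{tA} =
  [-t^2*exp(3*t) - t*exp(3*t) + exp(3*t), t*exp(3*t), t^2*exp(3*t)/2 + t*exp(3*t)]
  [t^2*exp(3*t) - t*exp(3*t), -t*exp(3*t) + exp(3*t), -t^2*exp(3*t)/2]
  [-2*t^2*exp(3*t) - 2*t*exp(3*t), 2*t*exp(3*t), t^2*exp(3*t) + 2*t*exp(3*t) + exp(3*t)]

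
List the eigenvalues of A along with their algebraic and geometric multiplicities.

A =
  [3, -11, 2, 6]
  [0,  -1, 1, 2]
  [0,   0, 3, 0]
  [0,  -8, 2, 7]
λ = 3: alg = 4, geom = 2

Step 1 — factor the characteristic polynomial to read off the algebraic multiplicities:
  χ_A(x) = (x - 3)^4

Step 2 — compute geometric multiplicities via the rank-nullity identity g(λ) = n − rank(A − λI):
  rank(A − (3)·I) = 2, so dim ker(A − (3)·I) = n − 2 = 2

Summary:
  λ = 3: algebraic multiplicity = 4, geometric multiplicity = 2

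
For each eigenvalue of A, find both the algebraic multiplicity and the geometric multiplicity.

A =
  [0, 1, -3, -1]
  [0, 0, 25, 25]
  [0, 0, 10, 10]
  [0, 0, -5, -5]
λ = 0: alg = 3, geom = 2; λ = 5: alg = 1, geom = 1

Step 1 — factor the characteristic polynomial to read off the algebraic multiplicities:
  χ_A(x) = x^3*(x - 5)

Step 2 — compute geometric multiplicities via the rank-nullity identity g(λ) = n − rank(A − λI):
  rank(A − (0)·I) = 2, so dim ker(A − (0)·I) = n − 2 = 2
  rank(A − (5)·I) = 3, so dim ker(A − (5)·I) = n − 3 = 1

Summary:
  λ = 0: algebraic multiplicity = 3, geometric multiplicity = 2
  λ = 5: algebraic multiplicity = 1, geometric multiplicity = 1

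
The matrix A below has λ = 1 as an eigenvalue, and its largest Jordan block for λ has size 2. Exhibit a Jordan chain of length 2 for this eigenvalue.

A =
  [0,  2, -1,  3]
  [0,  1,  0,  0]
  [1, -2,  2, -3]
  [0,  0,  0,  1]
A Jordan chain for λ = 1 of length 2:
v_1 = (-1, 0, 1, 0)ᵀ
v_2 = (1, 0, 0, 0)ᵀ

Let N = A − (1)·I. We want v_2 with N^2 v_2 = 0 but N^1 v_2 ≠ 0; then v_{j-1} := N · v_j for j = 2, …, 2.

Pick v_2 = (1, 0, 0, 0)ᵀ.
Then v_1 = N · v_2 = (-1, 0, 1, 0)ᵀ.

Sanity check: (A − (1)·I) v_1 = (0, 0, 0, 0)ᵀ = 0. ✓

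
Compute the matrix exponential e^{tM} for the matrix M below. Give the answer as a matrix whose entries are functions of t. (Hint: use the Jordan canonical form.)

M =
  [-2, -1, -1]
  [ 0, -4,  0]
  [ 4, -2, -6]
e^{tM} =
  [2*t*exp(-4*t) + exp(-4*t), -t*exp(-4*t), -t*exp(-4*t)]
  [0, exp(-4*t), 0]
  [4*t*exp(-4*t), -2*t*exp(-4*t), -2*t*exp(-4*t) + exp(-4*t)]

Strategy: write M = P · J · P⁻¹ where J is a Jordan canonical form, so e^{tM} = P · e^{tJ} · P⁻¹, and e^{tJ} can be computed block-by-block.

M has Jordan form
J =
  [-4,  1,  0]
  [ 0, -4,  0]
  [ 0,  0, -4]
(up to reordering of blocks).

Per-block formulas:
  For a 2×2 Jordan block J_2(-4): exp(t · J_2(-4)) = e^(-4t)·(I + t·N), where N is the 2×2 nilpotent shift.
  For a 1×1 block at λ = -4: exp(t · [-4]) = [e^(-4t)].

After assembling e^{tJ} and conjugating by P, we get:

e^{tM} =
  [2*t*exp(-4*t) + exp(-4*t), -t*exp(-4*t), -t*exp(-4*t)]
  [0, exp(-4*t), 0]
  [4*t*exp(-4*t), -2*t*exp(-4*t), -2*t*exp(-4*t) + exp(-4*t)]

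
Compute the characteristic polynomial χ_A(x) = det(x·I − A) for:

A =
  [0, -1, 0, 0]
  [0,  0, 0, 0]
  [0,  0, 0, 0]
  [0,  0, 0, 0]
x^4

Expanding det(x·I − A) (e.g. by cofactor expansion or by noting that A is similar to its Jordan form J, which has the same characteristic polynomial as A) gives
  χ_A(x) = x^4
which factors as x^4. The eigenvalues (with algebraic multiplicities) are λ = 0 with multiplicity 4.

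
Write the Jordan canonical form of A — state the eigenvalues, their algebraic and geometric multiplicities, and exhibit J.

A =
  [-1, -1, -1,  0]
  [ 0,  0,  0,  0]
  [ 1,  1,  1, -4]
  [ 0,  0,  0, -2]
J_1(-2) ⊕ J_2(0) ⊕ J_1(0)

The characteristic polynomial is
  det(x·I − A) = x^4 + 2*x^3 = x^3*(x + 2)

Eigenvalues and multiplicities (the geometric multiplicity of λ is n − rank(A − λI), which equals the number of Jordan blocks for λ):
  λ = -2: algebraic multiplicity = 1, geometric multiplicity = 1
  λ = 0: algebraic multiplicity = 3, geometric multiplicity = 2

Determining the block sizes for each eigenvalue:
  λ = -2: one block (gm = 1), so the single block has size am = 1 → block sizes [1]
  λ = 0: 2 blocks summing to 3 forces exactly one block of size 2 and the rest size 1 → block sizes [2, 1]

Assembling the blocks gives a Jordan form
J =
  [-2, 0, 0, 0]
  [ 0, 0, 1, 0]
  [ 0, 0, 0, 0]
  [ 0, 0, 0, 0]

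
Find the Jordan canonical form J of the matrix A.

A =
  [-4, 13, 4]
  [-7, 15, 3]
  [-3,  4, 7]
J_3(6)

The characteristic polynomial is
  det(x·I − A) = x^3 - 18*x^2 + 108*x - 216 = (x - 6)^3

Eigenvalues and multiplicities (the geometric multiplicity of λ is n − rank(A − λI), which equals the number of Jordan blocks for λ):
  λ = 6: algebraic multiplicity = 3, geometric multiplicity = 1

Determining the block sizes for each eigenvalue:
  λ = 6: one block (gm = 1), so the single block has size am = 3 → block sizes [3]

Assembling the blocks gives a Jordan form
J =
  [6, 1, 0]
  [0, 6, 1]
  [0, 0, 6]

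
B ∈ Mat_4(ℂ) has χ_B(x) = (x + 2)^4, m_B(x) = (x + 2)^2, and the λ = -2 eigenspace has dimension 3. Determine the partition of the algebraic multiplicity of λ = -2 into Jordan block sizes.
Block sizes for λ = -2: [2, 1, 1]

Step 1 — from the characteristic polynomial, algebraic multiplicity of λ = -2 is 4. From dim ker(B − (-2)·I) = 3, there are exactly 3 Jordan blocks for λ = -2.
Step 2 — from the minimal polynomial, the factor (x + 2)^2 tells us the largest block for λ = -2 has size 2.
Step 3 — with total size 4, 3 blocks, and largest block 2, the block sizes (in nonincreasing order) are [2, 1, 1].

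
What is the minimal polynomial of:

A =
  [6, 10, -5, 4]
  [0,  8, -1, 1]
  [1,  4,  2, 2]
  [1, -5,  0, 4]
x^2 - 10*x + 25

The characteristic polynomial is χ_A(x) = (x - 5)^4, so the eigenvalues are known. The minimal polynomial is
  m_A(x) = Π_λ (x − λ)^{k_λ}
where k_λ is the size of the *largest* Jordan block for λ (equivalently, the smallest k with (A − λI)^k v = 0 for every generalised eigenvector v of λ).

  λ = 5: largest Jordan block has size 2, contributing (x − 5)^2

So m_A(x) = (x - 5)^2 = x^2 - 10*x + 25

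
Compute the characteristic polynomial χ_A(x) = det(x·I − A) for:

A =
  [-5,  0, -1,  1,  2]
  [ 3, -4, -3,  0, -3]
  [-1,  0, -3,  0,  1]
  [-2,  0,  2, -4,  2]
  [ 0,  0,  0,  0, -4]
x^5 + 20*x^4 + 160*x^3 + 640*x^2 + 1280*x + 1024

Expanding det(x·I − A) (e.g. by cofactor expansion or by noting that A is similar to its Jordan form J, which has the same characteristic polynomial as A) gives
  χ_A(x) = x^5 + 20*x^4 + 160*x^3 + 640*x^2 + 1280*x + 1024
which factors as (x + 4)^5. The eigenvalues (with algebraic multiplicities) are λ = -4 with multiplicity 5.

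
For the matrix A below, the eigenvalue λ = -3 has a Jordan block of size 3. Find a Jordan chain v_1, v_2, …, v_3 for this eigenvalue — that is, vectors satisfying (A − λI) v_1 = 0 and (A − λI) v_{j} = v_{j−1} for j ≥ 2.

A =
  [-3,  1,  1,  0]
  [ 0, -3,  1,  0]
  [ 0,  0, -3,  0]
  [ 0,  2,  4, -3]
A Jordan chain for λ = -3 of length 3:
v_1 = (1, 0, 0, 2)ᵀ
v_2 = (1, 1, 0, 4)ᵀ
v_3 = (0, 0, 1, 0)ᵀ

Let N = A − (-3)·I. We want v_3 with N^3 v_3 = 0 but N^2 v_3 ≠ 0; then v_{j-1} := N · v_j for j = 3, …, 2.

Pick v_3 = (0, 0, 1, 0)ᵀ.
Then v_2 = N · v_3 = (1, 1, 0, 4)ᵀ.
Then v_1 = N · v_2 = (1, 0, 0, 2)ᵀ.

Sanity check: (A − (-3)·I) v_1 = (0, 0, 0, 0)ᵀ = 0. ✓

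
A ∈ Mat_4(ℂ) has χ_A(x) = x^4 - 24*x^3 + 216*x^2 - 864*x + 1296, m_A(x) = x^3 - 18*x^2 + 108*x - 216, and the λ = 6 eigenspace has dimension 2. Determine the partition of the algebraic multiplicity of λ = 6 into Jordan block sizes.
Block sizes for λ = 6: [3, 1]

Step 1 — from the characteristic polynomial, algebraic multiplicity of λ = 6 is 4. From dim ker(A − (6)·I) = 2, there are exactly 2 Jordan blocks for λ = 6.
Step 2 — from the minimal polynomial, the factor (x − 6)^3 tells us the largest block for λ = 6 has size 3.
Step 3 — with total size 4, 2 blocks, and largest block 3, the block sizes (in nonincreasing order) are [3, 1].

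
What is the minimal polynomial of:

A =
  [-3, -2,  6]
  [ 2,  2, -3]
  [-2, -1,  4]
x^2 - 2*x + 1

The characteristic polynomial is χ_A(x) = (x - 1)^3, so the eigenvalues are known. The minimal polynomial is
  m_A(x) = Π_λ (x − λ)^{k_λ}
where k_λ is the size of the *largest* Jordan block for λ (equivalently, the smallest k with (A − λI)^k v = 0 for every generalised eigenvector v of λ).

  λ = 1: largest Jordan block has size 2, contributing (x − 1)^2

So m_A(x) = (x - 1)^2 = x^2 - 2*x + 1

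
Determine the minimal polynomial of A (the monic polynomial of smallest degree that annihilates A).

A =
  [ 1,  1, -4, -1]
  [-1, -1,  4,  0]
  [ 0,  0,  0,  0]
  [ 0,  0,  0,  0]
x^3

The characteristic polynomial is χ_A(x) = x^4, so the eigenvalues are known. The minimal polynomial is
  m_A(x) = Π_λ (x − λ)^{k_λ}
where k_λ is the size of the *largest* Jordan block for λ (equivalently, the smallest k with (A − λI)^k v = 0 for every generalised eigenvector v of λ).

  λ = 0: largest Jordan block has size 3, contributing (x − 0)^3

So m_A(x) = x^3 = x^3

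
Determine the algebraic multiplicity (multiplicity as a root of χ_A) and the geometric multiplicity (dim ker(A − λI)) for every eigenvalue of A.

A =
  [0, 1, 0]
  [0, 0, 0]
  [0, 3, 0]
λ = 0: alg = 3, geom = 2

Step 1 — factor the characteristic polynomial to read off the algebraic multiplicities:
  χ_A(x) = x^3

Step 2 — compute geometric multiplicities via the rank-nullity identity g(λ) = n − rank(A − λI):
  rank(A − (0)·I) = 1, so dim ker(A − (0)·I) = n − 1 = 2

Summary:
  λ = 0: algebraic multiplicity = 3, geometric multiplicity = 2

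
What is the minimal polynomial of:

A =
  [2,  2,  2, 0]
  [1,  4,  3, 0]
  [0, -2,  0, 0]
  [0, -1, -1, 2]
x^3 - 6*x^2 + 12*x - 8

The characteristic polynomial is χ_A(x) = (x - 2)^4, so the eigenvalues are known. The minimal polynomial is
  m_A(x) = Π_λ (x − λ)^{k_λ}
where k_λ is the size of the *largest* Jordan block for λ (equivalently, the smallest k with (A − λI)^k v = 0 for every generalised eigenvector v of λ).

  λ = 2: largest Jordan block has size 3, contributing (x − 2)^3

So m_A(x) = (x - 2)^3 = x^3 - 6*x^2 + 12*x - 8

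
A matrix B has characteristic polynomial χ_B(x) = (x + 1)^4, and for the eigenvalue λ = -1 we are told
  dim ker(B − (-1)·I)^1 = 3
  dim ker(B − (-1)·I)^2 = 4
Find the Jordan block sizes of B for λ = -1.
Block sizes for λ = -1: [2, 1, 1]

From the dimensions of kernels of powers, the number of Jordan blocks of size at least j is d_j − d_{j−1} where d_j = dim ker(N^j) (with d_0 = 0). Computing the differences gives [3, 1].
The number of blocks of size exactly k is (#blocks of size ≥ k) − (#blocks of size ≥ k + 1), so the partition is: 2 block(s) of size 1, 1 block(s) of size 2.
In nonincreasing order the block sizes are [2, 1, 1].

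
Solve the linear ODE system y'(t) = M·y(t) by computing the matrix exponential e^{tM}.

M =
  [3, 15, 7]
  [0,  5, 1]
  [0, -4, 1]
e^{tM} =
  [exp(3*t), t^2*exp(3*t) + 15*t*exp(3*t), t^2*exp(3*t)/2 + 7*t*exp(3*t)]
  [0, 2*t*exp(3*t) + exp(3*t), t*exp(3*t)]
  [0, -4*t*exp(3*t), -2*t*exp(3*t) + exp(3*t)]

Strategy: write M = P · J · P⁻¹ where J is a Jordan canonical form, so e^{tM} = P · e^{tJ} · P⁻¹, and e^{tJ} can be computed block-by-block.

M has Jordan form
J =
  [3, 1, 0]
  [0, 3, 1]
  [0, 0, 3]
(up to reordering of blocks).

Per-block formulas:
  For a 3×3 Jordan block J_3(3): exp(t · J_3(3)) = e^(3t)·(I + t·N + (t^2/2)·N^2), where N is the 3×3 nilpotent shift.

After assembling e^{tJ} and conjugating by P, we get:

e^{tM} =
  [exp(3*t), t^2*exp(3*t) + 15*t*exp(3*t), t^2*exp(3*t)/2 + 7*t*exp(3*t)]
  [0, 2*t*exp(3*t) + exp(3*t), t*exp(3*t)]
  [0, -4*t*exp(3*t), -2*t*exp(3*t) + exp(3*t)]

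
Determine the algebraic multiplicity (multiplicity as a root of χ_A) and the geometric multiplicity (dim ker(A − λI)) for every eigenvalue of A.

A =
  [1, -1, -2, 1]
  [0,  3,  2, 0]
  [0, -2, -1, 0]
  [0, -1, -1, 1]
λ = 1: alg = 4, geom = 2

Step 1 — factor the characteristic polynomial to read off the algebraic multiplicities:
  χ_A(x) = (x - 1)^4

Step 2 — compute geometric multiplicities via the rank-nullity identity g(λ) = n − rank(A − λI):
  rank(A − (1)·I) = 2, so dim ker(A − (1)·I) = n − 2 = 2

Summary:
  λ = 1: algebraic multiplicity = 4, geometric multiplicity = 2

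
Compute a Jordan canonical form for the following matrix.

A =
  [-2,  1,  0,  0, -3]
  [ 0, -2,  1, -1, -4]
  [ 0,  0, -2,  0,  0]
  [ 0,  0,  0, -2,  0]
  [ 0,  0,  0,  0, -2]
J_3(-2) ⊕ J_1(-2) ⊕ J_1(-2)

The characteristic polynomial is
  det(x·I − A) = x^5 + 10*x^4 + 40*x^3 + 80*x^2 + 80*x + 32 = (x + 2)^5

Eigenvalues and multiplicities (the geometric multiplicity of λ is n − rank(A − λI), which equals the number of Jordan blocks for λ):
  λ = -2: algebraic multiplicity = 5, geometric multiplicity = 3

Determining the block sizes for each eigenvalue:
  λ = -2: with am = 5 and gm = 3, the partition is not yet determined (e.g. several partitions of 5 into 3 parts exist). Let N = A − (-2)·I. Computing rank(N^1) = 2, rank(N^2) = 1, rank(N^3) = 0; the number of blocks of size ≥ j is rank(N^{j−1}) − rank(N^j), giving [3, 1, 1]. So we have 1 block(s) of size 3, 2 block(s) of size 1 → block sizes [3, 1, 1]

Assembling the blocks gives a Jordan form
J =
  [-2,  1,  0,  0,  0]
  [ 0, -2,  1,  0,  0]
  [ 0,  0, -2,  0,  0]
  [ 0,  0,  0, -2,  0]
  [ 0,  0,  0,  0, -2]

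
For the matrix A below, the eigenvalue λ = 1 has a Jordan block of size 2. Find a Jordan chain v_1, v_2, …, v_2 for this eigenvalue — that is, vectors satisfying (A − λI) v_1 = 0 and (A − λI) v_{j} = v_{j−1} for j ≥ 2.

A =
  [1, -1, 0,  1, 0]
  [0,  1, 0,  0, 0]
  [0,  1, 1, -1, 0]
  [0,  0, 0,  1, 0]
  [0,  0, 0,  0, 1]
A Jordan chain for λ = 1 of length 2:
v_1 = (-1, 0, 1, 0, 0)ᵀ
v_2 = (0, 1, 0, 0, 0)ᵀ

Let N = A − (1)·I. We want v_2 with N^2 v_2 = 0 but N^1 v_2 ≠ 0; then v_{j-1} := N · v_j for j = 2, …, 2.

Pick v_2 = (0, 1, 0, 0, 0)ᵀ.
Then v_1 = N · v_2 = (-1, 0, 1, 0, 0)ᵀ.

Sanity check: (A − (1)·I) v_1 = (0, 0, 0, 0, 0)ᵀ = 0. ✓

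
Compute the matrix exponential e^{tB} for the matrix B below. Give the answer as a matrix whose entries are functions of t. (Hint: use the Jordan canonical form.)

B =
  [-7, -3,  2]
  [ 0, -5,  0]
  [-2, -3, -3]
e^{tB} =
  [-2*t*exp(-5*t) + exp(-5*t), -3*t*exp(-5*t), 2*t*exp(-5*t)]
  [0, exp(-5*t), 0]
  [-2*t*exp(-5*t), -3*t*exp(-5*t), 2*t*exp(-5*t) + exp(-5*t)]

Strategy: write B = P · J · P⁻¹ where J is a Jordan canonical form, so e^{tB} = P · e^{tJ} · P⁻¹, and e^{tJ} can be computed block-by-block.

B has Jordan form
J =
  [-5,  1,  0]
  [ 0, -5,  0]
  [ 0,  0, -5]
(up to reordering of blocks).

Per-block formulas:
  For a 1×1 block at λ = -5: exp(t · [-5]) = [e^(-5t)].
  For a 2×2 Jordan block J_2(-5): exp(t · J_2(-5)) = e^(-5t)·(I + t·N), where N is the 2×2 nilpotent shift.

After assembling e^{tJ} and conjugating by P, we get:

e^{tB} =
  [-2*t*exp(-5*t) + exp(-5*t), -3*t*exp(-5*t), 2*t*exp(-5*t)]
  [0, exp(-5*t), 0]
  [-2*t*exp(-5*t), -3*t*exp(-5*t), 2*t*exp(-5*t) + exp(-5*t)]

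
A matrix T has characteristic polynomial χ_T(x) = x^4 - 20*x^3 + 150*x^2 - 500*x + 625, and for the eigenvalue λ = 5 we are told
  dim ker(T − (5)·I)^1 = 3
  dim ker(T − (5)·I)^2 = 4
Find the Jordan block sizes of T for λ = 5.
Block sizes for λ = 5: [2, 1, 1]

From the dimensions of kernels of powers, the number of Jordan blocks of size at least j is d_j − d_{j−1} where d_j = dim ker(N^j) (with d_0 = 0). Computing the differences gives [3, 1].
The number of blocks of size exactly k is (#blocks of size ≥ k) − (#blocks of size ≥ k + 1), so the partition is: 2 block(s) of size 1, 1 block(s) of size 2.
In nonincreasing order the block sizes are [2, 1, 1].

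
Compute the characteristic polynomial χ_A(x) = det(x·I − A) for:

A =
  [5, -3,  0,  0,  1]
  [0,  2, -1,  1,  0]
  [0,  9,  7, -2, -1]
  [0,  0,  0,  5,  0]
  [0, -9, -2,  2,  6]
x^5 - 25*x^4 + 250*x^3 - 1250*x^2 + 3125*x - 3125

Expanding det(x·I − A) (e.g. by cofactor expansion or by noting that A is similar to its Jordan form J, which has the same characteristic polynomial as A) gives
  χ_A(x) = x^5 - 25*x^4 + 250*x^3 - 1250*x^2 + 3125*x - 3125
which factors as (x - 5)^5. The eigenvalues (with algebraic multiplicities) are λ = 5 with multiplicity 5.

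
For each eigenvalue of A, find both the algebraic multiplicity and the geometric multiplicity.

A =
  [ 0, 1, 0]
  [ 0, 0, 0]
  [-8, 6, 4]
λ = 0: alg = 2, geom = 1; λ = 4: alg = 1, geom = 1

Step 1 — factor the characteristic polynomial to read off the algebraic multiplicities:
  χ_A(x) = x^2*(x - 4)

Step 2 — compute geometric multiplicities via the rank-nullity identity g(λ) = n − rank(A − λI):
  rank(A − (0)·I) = 2, so dim ker(A − (0)·I) = n − 2 = 1
  rank(A − (4)·I) = 2, so dim ker(A − (4)·I) = n − 2 = 1

Summary:
  λ = 0: algebraic multiplicity = 2, geometric multiplicity = 1
  λ = 4: algebraic multiplicity = 1, geometric multiplicity = 1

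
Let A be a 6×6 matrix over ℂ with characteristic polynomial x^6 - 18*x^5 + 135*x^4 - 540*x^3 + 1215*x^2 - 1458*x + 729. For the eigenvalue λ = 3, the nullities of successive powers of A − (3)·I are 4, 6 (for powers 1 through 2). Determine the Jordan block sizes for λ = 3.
Block sizes for λ = 3: [2, 2, 1, 1]

From the dimensions of kernels of powers, the number of Jordan blocks of size at least j is d_j − d_{j−1} where d_j = dim ker(N^j) (with d_0 = 0). Computing the differences gives [4, 2].
The number of blocks of size exactly k is (#blocks of size ≥ k) − (#blocks of size ≥ k + 1), so the partition is: 2 block(s) of size 1, 2 block(s) of size 2.
In nonincreasing order the block sizes are [2, 2, 1, 1].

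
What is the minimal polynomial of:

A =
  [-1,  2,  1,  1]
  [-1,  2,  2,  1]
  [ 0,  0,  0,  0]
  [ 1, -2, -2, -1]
x^3

The characteristic polynomial is χ_A(x) = x^4, so the eigenvalues are known. The minimal polynomial is
  m_A(x) = Π_λ (x − λ)^{k_λ}
where k_λ is the size of the *largest* Jordan block for λ (equivalently, the smallest k with (A − λI)^k v = 0 for every generalised eigenvector v of λ).

  λ = 0: largest Jordan block has size 3, contributing (x − 0)^3

So m_A(x) = x^3 = x^3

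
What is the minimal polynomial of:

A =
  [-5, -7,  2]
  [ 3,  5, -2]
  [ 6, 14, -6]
x^2 + 4*x + 4

The characteristic polynomial is χ_A(x) = (x + 2)^3, so the eigenvalues are known. The minimal polynomial is
  m_A(x) = Π_λ (x − λ)^{k_λ}
where k_λ is the size of the *largest* Jordan block for λ (equivalently, the smallest k with (A − λI)^k v = 0 for every generalised eigenvector v of λ).

  λ = -2: largest Jordan block has size 2, contributing (x + 2)^2

So m_A(x) = (x + 2)^2 = x^2 + 4*x + 4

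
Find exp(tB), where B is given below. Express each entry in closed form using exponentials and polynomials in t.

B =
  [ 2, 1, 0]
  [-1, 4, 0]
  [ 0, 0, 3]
e^{tB} =
  [-t*exp(3*t) + exp(3*t), t*exp(3*t), 0]
  [-t*exp(3*t), t*exp(3*t) + exp(3*t), 0]
  [0, 0, exp(3*t)]

Strategy: write B = P · J · P⁻¹ where J is a Jordan canonical form, so e^{tB} = P · e^{tJ} · P⁻¹, and e^{tJ} can be computed block-by-block.

B has Jordan form
J =
  [3, 1, 0]
  [0, 3, 0]
  [0, 0, 3]
(up to reordering of blocks).

Per-block formulas:
  For a 1×1 block at λ = 3: exp(t · [3]) = [e^(3t)].
  For a 2×2 Jordan block J_2(3): exp(t · J_2(3)) = e^(3t)·(I + t·N), where N is the 2×2 nilpotent shift.

After assembling e^{tJ} and conjugating by P, we get:

e^{tB} =
  [-t*exp(3*t) + exp(3*t), t*exp(3*t), 0]
  [-t*exp(3*t), t*exp(3*t) + exp(3*t), 0]
  [0, 0, exp(3*t)]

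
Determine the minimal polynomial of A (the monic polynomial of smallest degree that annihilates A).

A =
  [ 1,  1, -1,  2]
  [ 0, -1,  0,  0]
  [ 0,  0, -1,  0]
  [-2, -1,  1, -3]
x^2 + 2*x + 1

The characteristic polynomial is χ_A(x) = (x + 1)^4, so the eigenvalues are known. The minimal polynomial is
  m_A(x) = Π_λ (x − λ)^{k_λ}
where k_λ is the size of the *largest* Jordan block for λ (equivalently, the smallest k with (A − λI)^k v = 0 for every generalised eigenvector v of λ).

  λ = -1: largest Jordan block has size 2, contributing (x + 1)^2

So m_A(x) = (x + 1)^2 = x^2 + 2*x + 1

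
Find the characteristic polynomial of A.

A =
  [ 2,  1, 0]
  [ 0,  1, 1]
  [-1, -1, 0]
x^3 - 3*x^2 + 3*x - 1

Expanding det(x·I − A) (e.g. by cofactor expansion or by noting that A is similar to its Jordan form J, which has the same characteristic polynomial as A) gives
  χ_A(x) = x^3 - 3*x^2 + 3*x - 1
which factors as (x - 1)^3. The eigenvalues (with algebraic multiplicities) are λ = 1 with multiplicity 3.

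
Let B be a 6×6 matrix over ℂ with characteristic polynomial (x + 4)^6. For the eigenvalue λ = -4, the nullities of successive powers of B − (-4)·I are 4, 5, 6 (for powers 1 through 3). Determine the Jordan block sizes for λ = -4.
Block sizes for λ = -4: [3, 1, 1, 1]

From the dimensions of kernels of powers, the number of Jordan blocks of size at least j is d_j − d_{j−1} where d_j = dim ker(N^j) (with d_0 = 0). Computing the differences gives [4, 1, 1].
The number of blocks of size exactly k is (#blocks of size ≥ k) − (#blocks of size ≥ k + 1), so the partition is: 3 block(s) of size 1, 1 block(s) of size 3.
In nonincreasing order the block sizes are [3, 1, 1, 1].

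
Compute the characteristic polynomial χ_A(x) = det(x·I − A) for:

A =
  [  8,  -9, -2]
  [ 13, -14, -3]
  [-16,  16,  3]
x^3 + 3*x^2 + 3*x + 1

Expanding det(x·I − A) (e.g. by cofactor expansion or by noting that A is similar to its Jordan form J, which has the same characteristic polynomial as A) gives
  χ_A(x) = x^3 + 3*x^2 + 3*x + 1
which factors as (x + 1)^3. The eigenvalues (with algebraic multiplicities) are λ = -1 with multiplicity 3.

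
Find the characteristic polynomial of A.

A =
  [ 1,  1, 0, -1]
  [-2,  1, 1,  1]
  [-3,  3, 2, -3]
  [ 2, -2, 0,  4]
x^4 - 8*x^3 + 24*x^2 - 32*x + 16

Expanding det(x·I − A) (e.g. by cofactor expansion or by noting that A is similar to its Jordan form J, which has the same characteristic polynomial as A) gives
  χ_A(x) = x^4 - 8*x^3 + 24*x^2 - 32*x + 16
which factors as (x - 2)^4. The eigenvalues (with algebraic multiplicities) are λ = 2 with multiplicity 4.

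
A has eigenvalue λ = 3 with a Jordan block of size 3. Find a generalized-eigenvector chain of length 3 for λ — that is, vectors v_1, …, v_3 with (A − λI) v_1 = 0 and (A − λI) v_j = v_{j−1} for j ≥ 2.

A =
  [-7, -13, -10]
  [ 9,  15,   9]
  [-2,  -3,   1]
A Jordan chain for λ = 3 of length 3:
v_1 = (3, 0, -3)ᵀ
v_2 = (-10, 9, -2)ᵀ
v_3 = (1, 0, 0)ᵀ

Let N = A − (3)·I. We want v_3 with N^3 v_3 = 0 but N^2 v_3 ≠ 0; then v_{j-1} := N · v_j for j = 3, …, 2.

Pick v_3 = (1, 0, 0)ᵀ.
Then v_2 = N · v_3 = (-10, 9, -2)ᵀ.
Then v_1 = N · v_2 = (3, 0, -3)ᵀ.

Sanity check: (A − (3)·I) v_1 = (0, 0, 0)ᵀ = 0. ✓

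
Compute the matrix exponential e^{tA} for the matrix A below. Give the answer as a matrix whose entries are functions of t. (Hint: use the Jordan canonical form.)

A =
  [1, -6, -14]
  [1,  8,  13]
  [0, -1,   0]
e^{tA} =
  [-t^2*exp(3*t) - 2*t*exp(3*t) + exp(3*t), -2*t^2*exp(3*t) - 6*t*exp(3*t), -4*t^2*exp(3*t) - 14*t*exp(3*t)]
  [3*t^2*exp(3*t)/2 + t*exp(3*t), 3*t^2*exp(3*t) + 5*t*exp(3*t) + exp(3*t), 6*t^2*exp(3*t) + 13*t*exp(3*t)]
  [-t^2*exp(3*t)/2, -t^2*exp(3*t) - t*exp(3*t), -2*t^2*exp(3*t) - 3*t*exp(3*t) + exp(3*t)]

Strategy: write A = P · J · P⁻¹ where J is a Jordan canonical form, so e^{tA} = P · e^{tJ} · P⁻¹, and e^{tJ} can be computed block-by-block.

A has Jordan form
J =
  [3, 1, 0]
  [0, 3, 1]
  [0, 0, 3]
(up to reordering of blocks).

Per-block formulas:
  For a 3×3 Jordan block J_3(3): exp(t · J_3(3)) = e^(3t)·(I + t·N + (t^2/2)·N^2), where N is the 3×3 nilpotent shift.

After assembling e^{tJ} and conjugating by P, we get:

e^{tA} =
  [-t^2*exp(3*t) - 2*t*exp(3*t) + exp(3*t), -2*t^2*exp(3*t) - 6*t*exp(3*t), -4*t^2*exp(3*t) - 14*t*exp(3*t)]
  [3*t^2*exp(3*t)/2 + t*exp(3*t), 3*t^2*exp(3*t) + 5*t*exp(3*t) + exp(3*t), 6*t^2*exp(3*t) + 13*t*exp(3*t)]
  [-t^2*exp(3*t)/2, -t^2*exp(3*t) - t*exp(3*t), -2*t^2*exp(3*t) - 3*t*exp(3*t) + exp(3*t)]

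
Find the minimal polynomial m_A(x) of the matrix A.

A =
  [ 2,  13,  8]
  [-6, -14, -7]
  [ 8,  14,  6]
x^3 + 6*x^2 + 12*x + 8

The characteristic polynomial is χ_A(x) = (x + 2)^3, so the eigenvalues are known. The minimal polynomial is
  m_A(x) = Π_λ (x − λ)^{k_λ}
where k_λ is the size of the *largest* Jordan block for λ (equivalently, the smallest k with (A − λI)^k v = 0 for every generalised eigenvector v of λ).

  λ = -2: largest Jordan block has size 3, contributing (x + 2)^3

So m_A(x) = (x + 2)^3 = x^3 + 6*x^2 + 12*x + 8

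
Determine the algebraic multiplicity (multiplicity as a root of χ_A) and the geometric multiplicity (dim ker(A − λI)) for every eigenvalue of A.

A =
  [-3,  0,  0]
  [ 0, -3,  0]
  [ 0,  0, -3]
λ = -3: alg = 3, geom = 3

Step 1 — factor the characteristic polynomial to read off the algebraic multiplicities:
  χ_A(x) = (x + 3)^3

Step 2 — compute geometric multiplicities via the rank-nullity identity g(λ) = n − rank(A − λI):
  rank(A − (-3)·I) = 0, so dim ker(A − (-3)·I) = n − 0 = 3

Summary:
  λ = -3: algebraic multiplicity = 3, geometric multiplicity = 3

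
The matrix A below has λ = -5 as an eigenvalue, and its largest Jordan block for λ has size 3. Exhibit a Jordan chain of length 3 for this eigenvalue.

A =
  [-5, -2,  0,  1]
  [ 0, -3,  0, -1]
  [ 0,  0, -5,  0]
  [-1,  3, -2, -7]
A Jordan chain for λ = -5 of length 3:
v_1 = (-1, 1, 0, 2)ᵀ
v_2 = (0, 0, 0, -1)ᵀ
v_3 = (1, 0, 0, 0)ᵀ

Let N = A − (-5)·I. We want v_3 with N^3 v_3 = 0 but N^2 v_3 ≠ 0; then v_{j-1} := N · v_j for j = 3, …, 2.

Pick v_3 = (1, 0, 0, 0)ᵀ.
Then v_2 = N · v_3 = (0, 0, 0, -1)ᵀ.
Then v_1 = N · v_2 = (-1, 1, 0, 2)ᵀ.

Sanity check: (A − (-5)·I) v_1 = (0, 0, 0, 0)ᵀ = 0. ✓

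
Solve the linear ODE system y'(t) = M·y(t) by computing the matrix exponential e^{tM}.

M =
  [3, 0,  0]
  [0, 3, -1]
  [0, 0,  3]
e^{tM} =
  [exp(3*t), 0, 0]
  [0, exp(3*t), -t*exp(3*t)]
  [0, 0, exp(3*t)]

Strategy: write M = P · J · P⁻¹ where J is a Jordan canonical form, so e^{tM} = P · e^{tJ} · P⁻¹, and e^{tJ} can be computed block-by-block.

M has Jordan form
J =
  [3, 1, 0]
  [0, 3, 0]
  [0, 0, 3]
(up to reordering of blocks).

Per-block formulas:
  For a 2×2 Jordan block J_2(3): exp(t · J_2(3)) = e^(3t)·(I + t·N), where N is the 2×2 nilpotent shift.
  For a 1×1 block at λ = 3: exp(t · [3]) = [e^(3t)].

After assembling e^{tJ} and conjugating by P, we get:

e^{tM} =
  [exp(3*t), 0, 0]
  [0, exp(3*t), -t*exp(3*t)]
  [0, 0, exp(3*t)]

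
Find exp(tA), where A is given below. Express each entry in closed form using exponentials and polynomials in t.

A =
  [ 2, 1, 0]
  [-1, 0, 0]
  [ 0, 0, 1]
e^{tA} =
  [t*exp(t) + exp(t), t*exp(t), 0]
  [-t*exp(t), -t*exp(t) + exp(t), 0]
  [0, 0, exp(t)]

Strategy: write A = P · J · P⁻¹ where J is a Jordan canonical form, so e^{tA} = P · e^{tJ} · P⁻¹, and e^{tJ} can be computed block-by-block.

A has Jordan form
J =
  [1, 1, 0]
  [0, 1, 0]
  [0, 0, 1]
(up to reordering of blocks).

Per-block formulas:
  For a 1×1 block at λ = 1: exp(t · [1]) = [e^(1t)].
  For a 2×2 Jordan block J_2(1): exp(t · J_2(1)) = e^(1t)·(I + t·N), where N is the 2×2 nilpotent shift.

After assembling e^{tJ} and conjugating by P, we get:

e^{tA} =
  [t*exp(t) + exp(t), t*exp(t), 0]
  [-t*exp(t), -t*exp(t) + exp(t), 0]
  [0, 0, exp(t)]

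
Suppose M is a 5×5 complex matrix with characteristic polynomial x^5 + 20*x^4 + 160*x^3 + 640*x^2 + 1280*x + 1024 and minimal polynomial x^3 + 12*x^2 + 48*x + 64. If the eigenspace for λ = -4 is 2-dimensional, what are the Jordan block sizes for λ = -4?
Block sizes for λ = -4: [3, 2]

Step 1 — from the characteristic polynomial, algebraic multiplicity of λ = -4 is 5. From dim ker(M − (-4)·I) = 2, there are exactly 2 Jordan blocks for λ = -4.
Step 2 — from the minimal polynomial, the factor (x + 4)^3 tells us the largest block for λ = -4 has size 3.
Step 3 — with total size 5, 2 blocks, and largest block 3, the block sizes (in nonincreasing order) are [3, 2].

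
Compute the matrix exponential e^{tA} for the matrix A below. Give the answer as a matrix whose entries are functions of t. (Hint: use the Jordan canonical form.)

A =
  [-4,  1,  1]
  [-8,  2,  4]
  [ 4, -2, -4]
e^{tA} =
  [-2*t*exp(-2*t) + exp(-2*t), t*exp(-2*t), t*exp(-2*t)]
  [-8*t*exp(-2*t), 4*t*exp(-2*t) + exp(-2*t), 4*t*exp(-2*t)]
  [4*t*exp(-2*t), -2*t*exp(-2*t), -2*t*exp(-2*t) + exp(-2*t)]

Strategy: write A = P · J · P⁻¹ where J is a Jordan canonical form, so e^{tA} = P · e^{tJ} · P⁻¹, and e^{tJ} can be computed block-by-block.

A has Jordan form
J =
  [-2,  1,  0]
  [ 0, -2,  0]
  [ 0,  0, -2]
(up to reordering of blocks).

Per-block formulas:
  For a 1×1 block at λ = -2: exp(t · [-2]) = [e^(-2t)].
  For a 2×2 Jordan block J_2(-2): exp(t · J_2(-2)) = e^(-2t)·(I + t·N), where N is the 2×2 nilpotent shift.

After assembling e^{tJ} and conjugating by P, we get:

e^{tA} =
  [-2*t*exp(-2*t) + exp(-2*t), t*exp(-2*t), t*exp(-2*t)]
  [-8*t*exp(-2*t), 4*t*exp(-2*t) + exp(-2*t), 4*t*exp(-2*t)]
  [4*t*exp(-2*t), -2*t*exp(-2*t), -2*t*exp(-2*t) + exp(-2*t)]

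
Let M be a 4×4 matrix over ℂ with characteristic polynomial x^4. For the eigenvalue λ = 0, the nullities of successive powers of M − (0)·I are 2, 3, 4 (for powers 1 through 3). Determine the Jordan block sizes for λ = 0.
Block sizes for λ = 0: [3, 1]

From the dimensions of kernels of powers, the number of Jordan blocks of size at least j is d_j − d_{j−1} where d_j = dim ker(N^j) (with d_0 = 0). Computing the differences gives [2, 1, 1].
The number of blocks of size exactly k is (#blocks of size ≥ k) − (#blocks of size ≥ k + 1), so the partition is: 1 block(s) of size 1, 1 block(s) of size 3.
In nonincreasing order the block sizes are [3, 1].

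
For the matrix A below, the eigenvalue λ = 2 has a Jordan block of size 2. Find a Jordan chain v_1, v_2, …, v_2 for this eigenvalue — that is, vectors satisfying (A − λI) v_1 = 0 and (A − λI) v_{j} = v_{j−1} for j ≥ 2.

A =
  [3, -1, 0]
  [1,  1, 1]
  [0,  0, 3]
A Jordan chain for λ = 2 of length 2:
v_1 = (1, 1, 0)ᵀ
v_2 = (1, 0, 0)ᵀ

Let N = A − (2)·I. We want v_2 with N^2 v_2 = 0 but N^1 v_2 ≠ 0; then v_{j-1} := N · v_j for j = 2, …, 2.

Pick v_2 = (1, 0, 0)ᵀ.
Then v_1 = N · v_2 = (1, 1, 0)ᵀ.

Sanity check: (A − (2)·I) v_1 = (0, 0, 0)ᵀ = 0. ✓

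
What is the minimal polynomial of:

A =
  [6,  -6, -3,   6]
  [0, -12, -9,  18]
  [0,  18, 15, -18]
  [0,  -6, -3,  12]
x^2 - 9*x + 18

The characteristic polynomial is χ_A(x) = (x - 6)^3*(x - 3), so the eigenvalues are known. The minimal polynomial is
  m_A(x) = Π_λ (x − λ)^{k_λ}
where k_λ is the size of the *largest* Jordan block for λ (equivalently, the smallest k with (A − λI)^k v = 0 for every generalised eigenvector v of λ).

  λ = 3: largest Jordan block has size 1, contributing (x − 3)
  λ = 6: largest Jordan block has size 1, contributing (x − 6)

So m_A(x) = (x - 6)*(x - 3) = x^2 - 9*x + 18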